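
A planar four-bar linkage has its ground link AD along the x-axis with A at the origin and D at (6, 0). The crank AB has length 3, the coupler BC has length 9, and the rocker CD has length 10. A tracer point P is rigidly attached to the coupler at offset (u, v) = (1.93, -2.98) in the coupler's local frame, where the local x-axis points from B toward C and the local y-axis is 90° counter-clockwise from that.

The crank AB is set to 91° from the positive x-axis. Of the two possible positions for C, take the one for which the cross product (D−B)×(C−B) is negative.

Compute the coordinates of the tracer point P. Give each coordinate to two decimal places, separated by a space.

-3.40 1.83

A=(0,0), D=(6.00,0)
B = A + 3.00·(cos91°, sin91°) = (-0.0524, 2.9995)
|BD| = 6.7549
circle(B,9.00) ∩ circle(D,10.00): a=1.9710, h=8.7815
  candidates: C₊=(5.6132,9.9925) cross=59.318; C₋=(-2.1858,-5.7439) cross=-59.318
  mode - wants cross < 0 → take C=(-2.1858,-5.7439) (cross=-59.318)
ex = (C−B)/|BC| = (-0.2370,-0.9715); ey = (0.9715,-0.2370)
P = B + 1.93·ex + -2.98·ey = (-3.4049,1.8310)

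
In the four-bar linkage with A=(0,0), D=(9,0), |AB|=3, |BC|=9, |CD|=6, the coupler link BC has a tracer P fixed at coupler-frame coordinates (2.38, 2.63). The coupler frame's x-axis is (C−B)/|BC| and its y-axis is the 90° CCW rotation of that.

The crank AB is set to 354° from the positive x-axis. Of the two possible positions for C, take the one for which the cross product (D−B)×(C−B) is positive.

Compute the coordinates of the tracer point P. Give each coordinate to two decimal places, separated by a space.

2.84 3.23

A=(0,0), D=(9.00,0)
B = A + 3.00·(cos354°, sin354°) = (2.9836, -0.3136)
|BD| = 6.0246
circle(B,9.00) ∩ circle(D,6.00): a=6.7470, h=5.9564
  candidates: C₊=(9.4114,5.9859) cross=35.885; C₋=(10.0314,-5.9107) cross=-35.885
  mode + wants cross > 0 → take C=(9.4114,5.9859) (cross=35.885)
ex = (C−B)/|BC| = (0.7142,0.6999); ey = (-0.6999,0.7142)
P = B + 2.38·ex + 2.63·ey = (2.8425,3.2306)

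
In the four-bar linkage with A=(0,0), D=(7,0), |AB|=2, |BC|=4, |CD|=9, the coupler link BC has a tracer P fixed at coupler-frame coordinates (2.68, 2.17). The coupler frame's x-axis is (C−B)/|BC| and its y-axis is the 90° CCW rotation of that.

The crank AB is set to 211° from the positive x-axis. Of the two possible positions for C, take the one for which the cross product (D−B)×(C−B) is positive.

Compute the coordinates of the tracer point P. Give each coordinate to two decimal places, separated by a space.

-3.74 1.76

A=(0,0), D=(7.00,0)
B = A + 2.00·(cos211°, sin211°) = (-1.7143, -1.0301)
|BD| = 8.7750
circle(B,4.00) ∩ circle(D,9.00): a=0.6838, h=3.9411
  candidates: C₊=(-1.4979,2.9641) cross=34.583; C₋=(-0.5726,-4.8637) cross=-34.583
  mode + wants cross > 0 → take C=(-1.4979,2.9641) (cross=34.583)
ex = (C−B)/|BC| = (0.0541,0.9985); ey = (-0.9985,0.0541)
P = B + 2.68·ex + 2.17·ey = (-3.7361,1.7634)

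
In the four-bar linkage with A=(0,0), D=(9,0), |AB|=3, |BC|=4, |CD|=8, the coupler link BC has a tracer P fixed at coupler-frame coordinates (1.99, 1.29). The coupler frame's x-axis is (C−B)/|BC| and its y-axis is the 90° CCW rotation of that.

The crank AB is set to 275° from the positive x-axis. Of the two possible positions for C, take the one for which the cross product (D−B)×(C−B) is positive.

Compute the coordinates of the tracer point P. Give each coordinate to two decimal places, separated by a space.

A=(0,0), D=(9.00,0)
B = A + 3.00·(cos275°, sin275°) = (0.2615, -2.9886)
|BD| = 9.2355
circle(B,4.00) ∩ circle(D,8.00): a=2.0190, h=3.4530
  candidates: C₊=(1.0545,0.9320) cross=31.890; C₋=(3.2893,-5.6025) cross=-31.890
  mode + wants cross > 0 → take C=(1.0545,0.9320) (cross=31.890)
ex = (C−B)/|BC| = (0.1983,0.9802); ey = (-0.9802,0.1983)
P = B + 1.99·ex + 1.29·ey = (-0.6084,-0.7823)

-0.61 -0.78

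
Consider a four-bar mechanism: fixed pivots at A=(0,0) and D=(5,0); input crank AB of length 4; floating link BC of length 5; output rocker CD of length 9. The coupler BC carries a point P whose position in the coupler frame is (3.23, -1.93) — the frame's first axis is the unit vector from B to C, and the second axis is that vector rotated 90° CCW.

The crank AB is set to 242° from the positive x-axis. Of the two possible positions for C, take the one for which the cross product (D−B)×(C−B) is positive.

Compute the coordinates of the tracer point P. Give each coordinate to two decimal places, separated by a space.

-1.45 0.21

A=(0,0), D=(5.00,0)
B = A + 4.00·(cos242°, sin242°) = (-1.8779, -3.5318)
|BD| = 7.7317
circle(B,5.00) ∩ circle(D,9.00): a=0.2444, h=4.9940
  candidates: C₊=(-3.9417,1.0224) cross=38.612; C₋=(0.6207,-7.8627) cross=-38.612
  mode + wants cross > 0 → take C=(-3.9417,1.0224) (cross=38.612)
ex = (C−B)/|BC| = (-0.4128,0.9108); ey = (-0.9108,-0.4128)
P = B + 3.23·ex + -1.93·ey = (-1.4532,0.2069)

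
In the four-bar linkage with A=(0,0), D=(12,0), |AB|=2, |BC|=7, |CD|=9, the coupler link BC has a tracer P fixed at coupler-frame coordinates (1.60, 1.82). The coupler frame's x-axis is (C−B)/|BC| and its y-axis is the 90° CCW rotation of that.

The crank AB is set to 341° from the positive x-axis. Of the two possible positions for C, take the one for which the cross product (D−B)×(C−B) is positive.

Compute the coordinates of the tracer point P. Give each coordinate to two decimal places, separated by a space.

0.96 1.59

A=(0,0), D=(12.00,0)
B = A + 2.00·(cos341°, sin341°) = (1.8910, -0.6511)
|BD| = 10.1299
circle(B,7.00) ∩ circle(D,9.00): a=3.4855, h=6.0705
  candidates: C₊=(4.9791,5.6309) cross=61.494; C₋=(5.7595,-6.4851) cross=-61.494
  mode + wants cross > 0 → take C=(4.9791,5.6309) (cross=61.494)
ex = (C−B)/|BC| = (0.4412,0.8974); ey = (-0.8974,0.4412)
P = B + 1.60·ex + 1.82·ey = (0.9636,1.5877)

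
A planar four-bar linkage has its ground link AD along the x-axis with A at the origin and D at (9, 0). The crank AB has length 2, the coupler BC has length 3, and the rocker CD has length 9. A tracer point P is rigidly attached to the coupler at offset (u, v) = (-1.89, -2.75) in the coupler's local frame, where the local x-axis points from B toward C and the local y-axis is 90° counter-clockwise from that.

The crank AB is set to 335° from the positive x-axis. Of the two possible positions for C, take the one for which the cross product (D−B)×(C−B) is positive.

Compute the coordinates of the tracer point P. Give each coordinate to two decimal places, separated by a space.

5.15 -0.90

A=(0,0), D=(9.00,0)
B = A + 2.00·(cos335°, sin335°) = (1.8126, -0.8452)
|BD| = 7.2369
circle(B,3.00) ∩ circle(D,9.00): a=-1.3560, h=2.6760
  candidates: C₊=(0.1533,1.6541) cross=19.366; C₋=(0.7784,-3.6613) cross=-19.366
  mode + wants cross > 0 → take C=(0.1533,1.6541) (cross=19.366)
ex = (C−B)/|BC| = (-0.5531,0.8331); ey = (-0.8331,-0.5531)
P = B + -1.89·ex + -2.75·ey = (5.1490,-0.8988)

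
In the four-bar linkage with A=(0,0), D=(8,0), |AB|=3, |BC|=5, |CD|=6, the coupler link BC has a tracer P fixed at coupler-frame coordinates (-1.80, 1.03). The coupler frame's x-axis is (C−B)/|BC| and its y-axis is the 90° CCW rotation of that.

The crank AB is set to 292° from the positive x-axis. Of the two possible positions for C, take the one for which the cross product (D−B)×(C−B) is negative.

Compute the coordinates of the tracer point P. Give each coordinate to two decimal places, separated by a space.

0.13 -0.96

A=(0,0), D=(8.00,0)
B = A + 3.00·(cos292°, sin292°) = (1.1238, -2.7816)
|BD| = 7.4175
circle(B,5.00) ∩ circle(D,6.00): a=2.9672, h=4.0244
  candidates: C₊=(2.3654,2.0618) cross=29.851; C₋=(5.3837,-5.3995) cross=-29.851
  mode - wants cross < 0 → take C=(5.3837,-5.3995) (cross=-29.851)
ex = (C−B)/|BC| = (0.8520,-0.5236); ey = (0.5236,0.8520)
P = B + -1.80·ex + 1.03·ey = (0.1296,-0.9616)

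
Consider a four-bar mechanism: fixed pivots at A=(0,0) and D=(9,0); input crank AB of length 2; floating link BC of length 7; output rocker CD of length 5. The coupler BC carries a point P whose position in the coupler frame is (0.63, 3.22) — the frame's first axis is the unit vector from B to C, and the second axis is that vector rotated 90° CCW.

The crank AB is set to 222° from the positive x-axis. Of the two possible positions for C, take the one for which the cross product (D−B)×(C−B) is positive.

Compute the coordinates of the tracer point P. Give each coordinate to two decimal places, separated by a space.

A=(0,0), D=(9.00,0)
B = A + 2.00·(cos222°, sin222°) = (-1.4863, -1.3383)
|BD| = 10.5713
circle(B,7.00) ∩ circle(D,5.00): a=6.4208, h=2.7880
  candidates: C₊=(4.5299,2.2402) cross=29.473; C₋=(5.2358,-3.2910) cross=-29.473
  mode + wants cross > 0 → take C=(4.5299,2.2402) (cross=29.473)
ex = (C−B)/|BC| = (0.8595,0.5112); ey = (-0.5112,0.8595)
P = B + 0.63·ex + 3.22·ey = (-2.5909,1.7513)

-2.59 1.75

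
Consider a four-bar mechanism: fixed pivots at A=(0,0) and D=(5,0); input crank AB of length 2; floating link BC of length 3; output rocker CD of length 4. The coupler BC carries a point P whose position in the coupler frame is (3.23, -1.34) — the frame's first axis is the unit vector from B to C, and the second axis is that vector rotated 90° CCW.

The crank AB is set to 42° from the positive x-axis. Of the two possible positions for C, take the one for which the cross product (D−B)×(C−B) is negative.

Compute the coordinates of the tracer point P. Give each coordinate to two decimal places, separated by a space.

A=(0,0), D=(5.00,0)
B = A + 2.00·(cos42°, sin42°) = (1.4863, 1.3383)
|BD| = 3.7599
circle(B,3.00) ∩ circle(D,4.00): a=0.9491, h=2.8459
  candidates: C₊=(3.3862,3.6600) cross=10.700; C₋=(1.3603,-1.6591) cross=-10.700
  mode - wants cross < 0 → take C=(1.3603,-1.6591) (cross=-10.700)
ex = (C−B)/|BC| = (-0.0420,-0.9991); ey = (0.9991,-0.0420)
P = B + 3.23·ex + -1.34·ey = (0.0118,-1.8326)

0.01 -1.83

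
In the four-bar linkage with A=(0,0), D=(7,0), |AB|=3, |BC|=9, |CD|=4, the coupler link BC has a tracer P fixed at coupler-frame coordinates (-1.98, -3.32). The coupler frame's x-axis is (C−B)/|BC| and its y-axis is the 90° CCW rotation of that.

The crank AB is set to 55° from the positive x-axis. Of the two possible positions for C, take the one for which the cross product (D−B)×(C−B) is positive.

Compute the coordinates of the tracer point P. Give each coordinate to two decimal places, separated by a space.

A=(0,0), D=(7.00,0)
B = A + 3.00·(cos55°, sin55°) = (1.7207, 2.4575)
|BD| = 5.8232
circle(B,9.00) ∩ circle(D,4.00): a=8.4927, h=2.9789
  candidates: C₊=(10.6773,1.5741) cross=17.347; C₋=(8.1630,-3.8272) cross=-17.347
  mode + wants cross > 0 → take C=(10.6773,1.5741) (cross=17.347)
ex = (C−B)/|BC| = (0.9952,-0.0982); ey = (0.0982,0.9952)
P = B + -1.98·ex + -3.32·ey = (-0.5756,-0.6522)

-0.58 -0.65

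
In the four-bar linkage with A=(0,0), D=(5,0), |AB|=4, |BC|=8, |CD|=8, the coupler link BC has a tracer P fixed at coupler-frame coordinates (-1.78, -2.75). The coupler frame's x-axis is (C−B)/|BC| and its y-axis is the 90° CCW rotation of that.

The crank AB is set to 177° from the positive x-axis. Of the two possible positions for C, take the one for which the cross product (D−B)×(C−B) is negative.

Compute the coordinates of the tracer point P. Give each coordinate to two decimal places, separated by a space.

-7.27 0.21

A=(0,0), D=(5.00,0)
B = A + 4.00·(cos177°, sin177°) = (-3.9945, 0.2093)
|BD| = 8.9970
circle(B,8.00) ∩ circle(D,8.00): a=4.4985, h=6.6154
  candidates: C₊=(0.6567,6.7183) cross=59.519; C₋=(0.3488,-6.5090) cross=-59.519
  mode - wants cross < 0 → take C=(0.3488,-6.5090) (cross=-59.519)
ex = (C−B)/|BC| = (0.5429,-0.8398); ey = (0.8398,0.5429)
P = B + -1.78·ex + -2.75·ey = (-7.2703,0.2111)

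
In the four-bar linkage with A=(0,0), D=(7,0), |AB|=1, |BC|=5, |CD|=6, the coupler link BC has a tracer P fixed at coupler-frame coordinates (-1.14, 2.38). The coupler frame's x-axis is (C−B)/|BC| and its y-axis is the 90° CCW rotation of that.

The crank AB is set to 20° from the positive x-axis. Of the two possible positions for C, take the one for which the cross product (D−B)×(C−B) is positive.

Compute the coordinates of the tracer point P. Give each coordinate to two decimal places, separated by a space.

A=(0,0), D=(7.00,0)
B = A + 1.00·(cos20°, sin20°) = (0.9397, 0.3420)
|BD| = 6.0700
circle(B,5.00) ∩ circle(D,6.00): a=2.1289, h=4.5241
  candidates: C₊=(3.3201,4.7390) cross=27.461; C₋=(2.8103,-4.2949) cross=-27.461
  mode + wants cross > 0 → take C=(3.3201,4.7390) (cross=27.461)
ex = (C−B)/|BC| = (0.4761,0.8794); ey = (-0.8794,0.4761)
P = B + -1.14·ex + 2.38·ey = (-1.6960,0.4726)

-1.70 0.47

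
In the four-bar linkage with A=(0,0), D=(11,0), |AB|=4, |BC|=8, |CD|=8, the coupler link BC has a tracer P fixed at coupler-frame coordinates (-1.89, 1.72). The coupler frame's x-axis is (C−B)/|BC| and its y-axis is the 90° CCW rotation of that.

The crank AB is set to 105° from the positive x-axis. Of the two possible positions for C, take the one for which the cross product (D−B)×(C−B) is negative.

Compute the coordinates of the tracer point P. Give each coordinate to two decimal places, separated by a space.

A=(0,0), D=(11.00,0)
B = A + 4.00·(cos105°, sin105°) = (-1.0353, 3.8637)
|BD| = 12.6403
circle(B,8.00) ∩ circle(D,8.00): a=6.3201, h=4.9047
  candidates: C₊=(6.4816,6.6018) cross=61.997; C₋=(3.4832,-2.7381) cross=-61.997
  mode - wants cross < 0 → take C=(3.4832,-2.7381) (cross=-61.997)
ex = (C−B)/|BC| = (0.5648,-0.8252); ey = (0.8252,0.5648)
P = B + -1.89·ex + 1.72·ey = (-0.6834,6.3948)

-0.68 6.39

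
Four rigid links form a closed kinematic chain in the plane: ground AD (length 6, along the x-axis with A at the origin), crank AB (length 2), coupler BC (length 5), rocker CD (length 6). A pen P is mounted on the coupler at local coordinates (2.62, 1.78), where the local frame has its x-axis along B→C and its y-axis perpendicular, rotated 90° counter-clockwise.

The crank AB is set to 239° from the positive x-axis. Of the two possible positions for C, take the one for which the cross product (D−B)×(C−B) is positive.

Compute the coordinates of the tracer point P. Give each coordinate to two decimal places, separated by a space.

-1.74 1.37

A=(0,0), D=(6.00,0)
B = A + 2.00·(cos239°, sin239°) = (-1.0301, -1.7143)
|BD| = 7.2361
circle(B,5.00) ∩ circle(D,6.00): a=2.8580, h=4.1027
  candidates: C₊=(0.7745,2.9486) cross=29.687; C₋=(2.7185,-5.0231) cross=-29.687
  mode + wants cross > 0 → take C=(0.7745,2.9486) (cross=29.687)
ex = (C−B)/|BC| = (0.3609,0.9326); ey = (-0.9326,0.3609)
P = B + 2.62·ex + 1.78·ey = (-1.7445,1.3715)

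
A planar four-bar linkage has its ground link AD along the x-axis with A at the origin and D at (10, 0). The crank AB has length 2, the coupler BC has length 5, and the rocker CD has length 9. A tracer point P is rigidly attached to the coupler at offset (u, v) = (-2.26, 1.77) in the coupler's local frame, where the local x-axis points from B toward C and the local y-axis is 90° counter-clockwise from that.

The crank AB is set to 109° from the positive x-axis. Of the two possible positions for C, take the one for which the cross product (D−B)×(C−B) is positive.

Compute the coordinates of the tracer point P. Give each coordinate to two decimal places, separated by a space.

-3.50 1.52

A=(0,0), D=(10.00,0)
B = A + 2.00·(cos109°, sin109°) = (-0.6511, 1.8910)
|BD| = 10.8177
circle(B,5.00) ∩ circle(D,9.00): a=2.8205, h=4.1285
  candidates: C₊=(2.8476,5.4629) cross=44.661; C₋=(1.4042,-2.6670) cross=-44.661
  mode + wants cross > 0 → take C=(2.8476,5.4629) (cross=44.661)
ex = (C−B)/|BC| = (0.6998,0.7144); ey = (-0.7144,0.6998)
P = B + -2.26·ex + 1.77·ey = (-3.4970,1.5151)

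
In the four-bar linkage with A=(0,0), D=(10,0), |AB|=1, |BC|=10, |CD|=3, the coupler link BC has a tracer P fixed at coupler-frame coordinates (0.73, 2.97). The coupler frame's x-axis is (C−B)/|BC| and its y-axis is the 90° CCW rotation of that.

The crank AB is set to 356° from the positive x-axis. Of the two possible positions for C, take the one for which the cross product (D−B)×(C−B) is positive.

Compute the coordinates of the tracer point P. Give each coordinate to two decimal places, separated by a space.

A=(0,0), D=(10.00,0)
B = A + 1.00·(cos356°, sin356°) = (0.9976, -0.0698)
|BD| = 9.0027
circle(B,10.00) ∩ circle(D,3.00): a=9.5554, h=2.9487
  candidates: C₊=(10.5298,2.9528) cross=26.546; C₋=(10.5755,-2.9443) cross=-26.546
  mode + wants cross > 0 → take C=(10.5298,2.9528) (cross=26.546)
ex = (C−B)/|BC| = (0.9532,0.3023); ey = (-0.3023,0.9532)
P = B + 0.73·ex + 2.97·ey = (0.7957,2.9820)

0.80 2.98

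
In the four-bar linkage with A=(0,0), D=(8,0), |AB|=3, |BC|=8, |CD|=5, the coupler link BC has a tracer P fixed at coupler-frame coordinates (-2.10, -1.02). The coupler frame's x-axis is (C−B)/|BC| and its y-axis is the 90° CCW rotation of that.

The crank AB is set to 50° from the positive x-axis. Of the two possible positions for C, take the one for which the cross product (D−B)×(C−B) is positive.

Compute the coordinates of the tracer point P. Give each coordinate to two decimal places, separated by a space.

A=(0,0), D=(8.00,0)
B = A + 3.00·(cos50°, sin50°) = (1.9284, 2.2981)
|BD| = 6.4920
circle(B,8.00) ∩ circle(D,5.00): a=6.2497, h=4.9941
  candidates: C₊=(9.5413,4.7565) cross=32.422; C₋=(6.0055,-4.5850) cross=-32.422
  mode + wants cross > 0 → take C=(9.5413,4.7565) (cross=32.422)
ex = (C−B)/|BC| = (0.9516,0.3073); ey = (-0.3073,0.9516)
P = B + -2.10·ex + -1.02·ey = (0.2434,0.6822)

0.24 0.68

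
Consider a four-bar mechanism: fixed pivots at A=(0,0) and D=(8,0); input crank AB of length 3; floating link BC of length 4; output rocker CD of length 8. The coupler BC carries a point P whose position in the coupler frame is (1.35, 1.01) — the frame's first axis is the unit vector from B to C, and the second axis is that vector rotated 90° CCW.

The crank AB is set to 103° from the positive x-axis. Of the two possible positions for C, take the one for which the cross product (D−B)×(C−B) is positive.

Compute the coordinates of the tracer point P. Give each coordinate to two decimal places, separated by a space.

A=(0,0), D=(8.00,0)
B = A + 3.00·(cos103°, sin103°) = (-0.6749, 2.9231)
|BD| = 9.1541
circle(B,4.00) ∩ circle(D,8.00): a=1.9553, h=3.4895
  candidates: C₊=(2.2923,5.6056) cross=31.944; C₋=(0.0638,-1.0081) cross=-31.944
  mode + wants cross > 0 → take C=(2.2923,5.6056) (cross=31.944)
ex = (C−B)/|BC| = (0.7418,0.6706); ey = (-0.6706,0.7418)
P = B + 1.35·ex + 1.01·ey = (-0.3508,4.5777)

-0.35 4.58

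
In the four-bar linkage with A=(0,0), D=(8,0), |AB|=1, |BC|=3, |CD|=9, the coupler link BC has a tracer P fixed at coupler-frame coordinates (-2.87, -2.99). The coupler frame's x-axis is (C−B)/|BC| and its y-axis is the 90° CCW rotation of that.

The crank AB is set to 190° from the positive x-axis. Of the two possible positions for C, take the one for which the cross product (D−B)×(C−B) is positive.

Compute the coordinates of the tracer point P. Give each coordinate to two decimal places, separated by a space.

1.56 -3.44

A=(0,0), D=(8.00,0)
B = A + 1.00·(cos190°, sin190°) = (-0.9848, -0.1736)
|BD| = 8.9865
circle(B,3.00) ∩ circle(D,9.00): a=0.4872, h=2.9602
  candidates: C₊=(-0.5549,2.7954) cross=26.602; C₋=(-0.4405,-3.1239) cross=-26.602
  mode + wants cross > 0 → take C=(-0.5549,2.7954) (cross=26.602)
ex = (C−B)/|BC| = (0.1433,0.9897); ey = (-0.9897,0.1433)
P = B + -2.87·ex + -2.99·ey = (1.5630,-3.4425)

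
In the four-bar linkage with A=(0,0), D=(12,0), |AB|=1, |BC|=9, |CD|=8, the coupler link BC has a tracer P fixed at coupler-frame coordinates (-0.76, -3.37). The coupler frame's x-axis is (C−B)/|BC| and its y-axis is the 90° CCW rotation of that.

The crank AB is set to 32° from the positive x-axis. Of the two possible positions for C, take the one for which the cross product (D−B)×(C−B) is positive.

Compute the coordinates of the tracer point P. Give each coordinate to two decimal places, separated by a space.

2.56 -2.47

A=(0,0), D=(12.00,0)
B = A + 1.00·(cos32°, sin32°) = (0.8480, 0.5299)
|BD| = 11.1645
circle(B,9.00) ∩ circle(D,8.00): a=6.3436, h=6.3843
  candidates: C₊=(7.4875,6.6059) cross=71.277; C₋=(6.8815,-6.1482) cross=-71.277
  mode + wants cross > 0 → take C=(7.4875,6.6059) (cross=71.277)
ex = (C−B)/|BC| = (0.7377,0.6751); ey = (-0.6751,0.7377)
P = B + -0.76·ex + -3.37·ey = (2.5625,-2.4693)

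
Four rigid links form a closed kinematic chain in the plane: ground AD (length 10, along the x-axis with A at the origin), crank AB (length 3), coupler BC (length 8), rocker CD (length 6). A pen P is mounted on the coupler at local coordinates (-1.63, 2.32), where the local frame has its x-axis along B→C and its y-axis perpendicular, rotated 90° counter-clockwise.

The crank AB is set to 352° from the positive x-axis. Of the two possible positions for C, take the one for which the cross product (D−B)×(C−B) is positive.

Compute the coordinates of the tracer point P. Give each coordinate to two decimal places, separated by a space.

0.15 -0.17

A=(0,0), D=(10.00,0)
B = A + 3.00·(cos352°, sin352°) = (2.9708, -0.4175)
|BD| = 7.0416
circle(B,8.00) ∩ circle(D,6.00): a=5.5090, h=5.8010
  candidates: C₊=(8.1261,5.6999) cross=40.848; C₋=(8.8141,-5.8816) cross=-40.848
  mode + wants cross > 0 → take C=(8.1261,5.6999) (cross=40.848)
ex = (C−B)/|BC| = (0.6444,0.7647); ey = (-0.7647,0.6444)
P = B + -1.63·ex + 2.32·ey = (0.1464,-0.1689)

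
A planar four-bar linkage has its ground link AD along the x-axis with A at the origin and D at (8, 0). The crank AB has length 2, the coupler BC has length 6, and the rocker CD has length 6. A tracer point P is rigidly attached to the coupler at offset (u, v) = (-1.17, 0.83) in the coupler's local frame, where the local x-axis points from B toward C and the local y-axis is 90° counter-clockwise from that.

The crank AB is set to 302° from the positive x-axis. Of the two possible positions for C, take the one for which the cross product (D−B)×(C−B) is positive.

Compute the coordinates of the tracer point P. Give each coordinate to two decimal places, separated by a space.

A=(0,0), D=(8.00,0)
B = A + 2.00·(cos302°, sin302°) = (1.0598, -1.6961)
|BD| = 7.1444
circle(B,6.00) ∩ circle(D,6.00): a=3.5722, h=4.8207
  candidates: C₊=(3.3855,3.8349) cross=34.441; C₋=(5.6744,-5.5310) cross=-34.441
  mode + wants cross > 0 → take C=(3.3855,3.8349) (cross=34.441)
ex = (C−B)/|BC| = (0.3876,0.9218); ey = (-0.9218,0.3876)
P = B + -1.17·ex + 0.83·ey = (-0.1588,-2.4529)

-0.16 -2.45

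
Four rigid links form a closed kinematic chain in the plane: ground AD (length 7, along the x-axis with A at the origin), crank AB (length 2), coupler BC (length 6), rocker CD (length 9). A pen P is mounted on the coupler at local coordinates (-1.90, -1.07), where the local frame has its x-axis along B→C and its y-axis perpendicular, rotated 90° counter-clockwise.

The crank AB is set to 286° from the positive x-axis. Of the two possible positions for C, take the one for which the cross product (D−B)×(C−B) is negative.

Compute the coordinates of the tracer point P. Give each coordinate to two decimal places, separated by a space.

-1.02 -0.41

A=(0,0), D=(7.00,0)
B = A + 2.00·(cos286°, sin286°) = (0.5513, -1.9225)
|BD| = 6.7292
circle(B,6.00) ∩ circle(D,9.00): a=0.0210, h=6.0000
  candidates: C₊=(-1.1428,3.8333) cross=40.375; C₋=(2.2855,-7.6664) cross=-40.375
  mode - wants cross < 0 → take C=(2.2855,-7.6664) (cross=-40.375)
ex = (C−B)/|BC| = (0.2890,-0.9573); ey = (0.9573,0.2890)
P = B + -1.90·ex + -1.07·ey = (-1.0222,-0.4129)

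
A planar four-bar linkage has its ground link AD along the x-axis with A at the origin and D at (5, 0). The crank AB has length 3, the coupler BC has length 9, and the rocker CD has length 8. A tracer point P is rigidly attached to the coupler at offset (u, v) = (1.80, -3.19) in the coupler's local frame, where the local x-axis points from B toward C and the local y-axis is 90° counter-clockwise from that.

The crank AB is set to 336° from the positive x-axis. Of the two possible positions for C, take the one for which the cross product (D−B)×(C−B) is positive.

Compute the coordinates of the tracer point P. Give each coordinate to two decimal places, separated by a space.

A=(0,0), D=(5.00,0)
B = A + 3.00·(cos336°, sin336°) = (2.7406, -1.2202)
|BD| = 2.5678
circle(B,9.00) ∩ circle(D,8.00): a=4.5941, h=7.7391
  candidates: C₊=(3.1053,7.7724) cross=19.873; C₋=(10.4605,-5.8466) cross=-19.873
  mode + wants cross > 0 → take C=(3.1053,7.7724) (cross=19.873)
ex = (C−B)/|BC| = (0.0405,0.9992); ey = (-0.9992,0.0405)
P = B + 1.80·ex + -3.19·ey = (6.0010,0.4491)

6.00 0.45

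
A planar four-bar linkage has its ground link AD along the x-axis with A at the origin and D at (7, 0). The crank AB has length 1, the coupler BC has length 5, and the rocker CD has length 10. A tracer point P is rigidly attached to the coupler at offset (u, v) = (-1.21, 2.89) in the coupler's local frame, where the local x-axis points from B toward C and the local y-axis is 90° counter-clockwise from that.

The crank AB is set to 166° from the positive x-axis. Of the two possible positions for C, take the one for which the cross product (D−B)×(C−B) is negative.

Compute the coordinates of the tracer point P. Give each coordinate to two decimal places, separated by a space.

2.09 0.93

A=(0,0), D=(7.00,0)
B = A + 1.00·(cos166°, sin166°) = (-0.9703, 0.2419)
|BD| = 7.9740
circle(B,5.00) ∩ circle(D,10.00): a=-0.7158, h=4.9485
  candidates: C₊=(-1.5357,5.2099) cross=39.459; C₋=(-1.8359,-4.6826) cross=-39.459
  mode - wants cross < 0 → take C=(-1.8359,-4.6826) (cross=-39.459)
ex = (C−B)/|BC| = (-0.1731,-0.9849); ey = (0.9849,-0.1731)
P = B + -1.21·ex + 2.89·ey = (2.0855,0.9333)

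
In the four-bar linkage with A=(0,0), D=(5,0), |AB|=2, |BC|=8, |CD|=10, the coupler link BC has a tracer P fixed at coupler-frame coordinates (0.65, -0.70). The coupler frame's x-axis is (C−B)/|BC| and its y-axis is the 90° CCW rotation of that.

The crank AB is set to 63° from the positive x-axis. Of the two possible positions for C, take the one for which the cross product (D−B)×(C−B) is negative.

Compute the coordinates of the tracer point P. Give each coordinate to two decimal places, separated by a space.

A=(0,0), D=(5.00,0)
B = A + 2.00·(cos63°, sin63°) = (0.9080, 1.7820)
|BD| = 4.4632
circle(B,8.00) ∩ circle(D,10.00): a=-1.8014, h=7.7946
  candidates: C₊=(2.3685,9.6476) cross=34.789; C₋=(-3.8557,-4.6451) cross=-34.789
  mode - wants cross < 0 → take C=(-3.8557,-4.6451) (cross=-34.789)
ex = (C−B)/|BC| = (-0.5955,-0.8034); ey = (0.8034,-0.5955)
P = B + 0.65·ex + -0.70·ey = (-0.0414,1.6766)

-0.04 1.68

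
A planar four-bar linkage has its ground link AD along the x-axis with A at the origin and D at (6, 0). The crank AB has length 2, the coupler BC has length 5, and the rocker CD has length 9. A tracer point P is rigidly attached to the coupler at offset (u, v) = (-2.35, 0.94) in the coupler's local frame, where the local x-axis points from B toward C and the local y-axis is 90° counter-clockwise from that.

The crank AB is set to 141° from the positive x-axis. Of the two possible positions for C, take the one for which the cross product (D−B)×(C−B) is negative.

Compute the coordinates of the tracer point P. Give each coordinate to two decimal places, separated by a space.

A=(0,0), D=(6.00,0)
B = A + 2.00·(cos141°, sin141°) = (-1.5543, 1.2586)
|BD| = 7.6584
circle(B,5.00) ∩ circle(D,9.00): a=0.1731, h=4.9970
  candidates: C₊=(-0.5623,6.1592) cross=38.269; C₋=(-2.2048,-3.6989) cross=-38.269
  mode - wants cross < 0 → take C=(-2.2048,-3.6989) (cross=-38.269)
ex = (C−B)/|BC| = (-0.1301,-0.9915); ey = (0.9915,-0.1301)
P = B + -2.35·ex + 0.94·ey = (-0.3166,3.4664)

-0.32 3.47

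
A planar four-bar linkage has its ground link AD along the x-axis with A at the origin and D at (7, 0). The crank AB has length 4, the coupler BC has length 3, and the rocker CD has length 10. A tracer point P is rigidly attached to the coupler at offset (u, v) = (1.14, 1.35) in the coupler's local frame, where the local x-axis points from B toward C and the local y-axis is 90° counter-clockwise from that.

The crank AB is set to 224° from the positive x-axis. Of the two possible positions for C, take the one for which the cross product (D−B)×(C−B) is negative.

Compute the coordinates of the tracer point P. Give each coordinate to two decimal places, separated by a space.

A=(0,0), D=(7.00,0)
B = A + 4.00·(cos224°, sin224°) = (-2.8774, -2.7786)
|BD| = 10.2608
circle(B,3.00) ∩ circle(D,10.00): a=0.6960, h=2.9181
  candidates: C₊=(-2.9976,0.2190) cross=29.942; C₋=(-1.4171,-5.3993) cross=-29.942
  mode - wants cross < 0 → take C=(-1.4171,-5.3993) (cross=-29.942)
ex = (C−B)/|BC| = (0.4867,-0.8735); ey = (0.8735,0.4867)
P = B + 1.14·ex + 1.35·ey = (-1.1432,-3.1174)

-1.14 -3.12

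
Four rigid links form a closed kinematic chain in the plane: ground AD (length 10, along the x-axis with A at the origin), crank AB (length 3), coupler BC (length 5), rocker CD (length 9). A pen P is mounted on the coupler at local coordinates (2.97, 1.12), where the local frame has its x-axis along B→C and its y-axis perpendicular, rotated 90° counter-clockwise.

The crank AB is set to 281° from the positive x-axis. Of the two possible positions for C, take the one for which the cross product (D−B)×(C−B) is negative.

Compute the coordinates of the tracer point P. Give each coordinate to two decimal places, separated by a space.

A=(0,0), D=(10.00,0)
B = A + 3.00·(cos281°, sin281°) = (0.5724, -2.9449)
|BD| = 9.8768
circle(B,5.00) ∩ circle(D,9.00): a=2.1035, h=4.5360
  candidates: C₊=(1.2278,2.0120) cross=44.801; C₋=(3.9327,-6.6474) cross=-44.801
  mode - wants cross < 0 → take C=(3.9327,-6.6474) (cross=-44.801)
ex = (C−B)/|BC| = (0.6721,-0.7405); ey = (0.7405,0.6721)
P = B + 2.97·ex + 1.12·ey = (3.3978,-4.3915)

3.40 -4.39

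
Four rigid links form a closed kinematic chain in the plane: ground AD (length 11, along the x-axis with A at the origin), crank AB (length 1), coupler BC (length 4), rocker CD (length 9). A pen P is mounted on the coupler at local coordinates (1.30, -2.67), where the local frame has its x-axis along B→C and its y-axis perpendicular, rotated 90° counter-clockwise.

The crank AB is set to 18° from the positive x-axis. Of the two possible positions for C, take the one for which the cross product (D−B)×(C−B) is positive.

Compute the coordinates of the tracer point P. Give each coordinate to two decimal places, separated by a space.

3.92 0.18

A=(0,0), D=(11.00,0)
B = A + 1.00·(cos18°, sin18°) = (0.9511, 0.3090)
|BD| = 10.0537
circle(B,4.00) ∩ circle(D,9.00): a=1.7942, h=3.5750
  candidates: C₊=(2.8543,3.8272) cross=35.942; C₋=(2.6345,-3.3195) cross=-35.942
  mode + wants cross > 0 → take C=(2.8543,3.8272) (cross=35.942)
ex = (C−B)/|BC| = (0.4758,0.8795); ey = (-0.8795,0.4758)
P = B + 1.30·ex + -2.67·ey = (3.9180,0.1820)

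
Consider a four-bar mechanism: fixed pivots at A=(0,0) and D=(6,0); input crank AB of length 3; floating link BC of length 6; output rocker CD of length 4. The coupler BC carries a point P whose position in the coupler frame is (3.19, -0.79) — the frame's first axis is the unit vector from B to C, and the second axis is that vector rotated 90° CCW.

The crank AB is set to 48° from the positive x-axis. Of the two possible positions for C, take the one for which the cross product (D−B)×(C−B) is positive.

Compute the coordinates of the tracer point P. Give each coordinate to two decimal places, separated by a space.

A=(0,0), D=(6.00,0)
B = A + 3.00·(cos48°, sin48°) = (2.0074, 2.2294)
|BD| = 4.5729
circle(B,6.00) ∩ circle(D,4.00): a=4.4732, h=3.9988
  candidates: C₊=(7.8625,3.5399) cross=18.286; C₋=(3.9635,-3.4428) cross=-18.286
  mode + wants cross > 0 → take C=(7.8625,3.5399) (cross=18.286)
ex = (C−B)/|BC| = (0.9759,0.2184); ey = (-0.2184,0.9759)
P = B + 3.19·ex + -0.79·ey = (5.2929,2.1552)

5.29 2.16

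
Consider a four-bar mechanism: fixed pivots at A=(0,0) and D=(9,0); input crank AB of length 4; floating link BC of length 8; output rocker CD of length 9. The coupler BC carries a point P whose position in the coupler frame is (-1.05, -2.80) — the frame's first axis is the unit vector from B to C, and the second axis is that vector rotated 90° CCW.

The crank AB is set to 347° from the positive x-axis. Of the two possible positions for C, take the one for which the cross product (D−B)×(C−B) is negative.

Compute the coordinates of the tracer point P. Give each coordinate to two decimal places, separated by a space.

A=(0,0), D=(9.00,0)
B = A + 4.00·(cos347°, sin347°) = (3.8975, -0.8998)
|BD| = 5.1813
circle(B,8.00) ∩ circle(D,9.00): a=0.9501, h=7.9434
  candidates: C₊=(3.4536,7.0879) cross=41.157; C₋=(6.2126,-8.5575) cross=-41.157
  mode - wants cross < 0 → take C=(6.2126,-8.5575) (cross=-41.157)
ex = (C−B)/|BC| = (0.2894,-0.9572); ey = (0.9572,0.2894)
P = B + -1.05·ex + -2.80·ey = (0.9134,-0.7050)

0.91 -0.71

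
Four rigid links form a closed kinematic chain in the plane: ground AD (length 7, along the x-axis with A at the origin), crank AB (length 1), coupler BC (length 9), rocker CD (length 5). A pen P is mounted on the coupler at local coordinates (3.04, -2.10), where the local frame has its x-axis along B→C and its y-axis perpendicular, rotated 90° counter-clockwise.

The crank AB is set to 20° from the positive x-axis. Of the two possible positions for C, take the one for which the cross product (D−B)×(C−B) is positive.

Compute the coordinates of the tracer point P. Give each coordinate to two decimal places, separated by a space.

4.61 -0.05

A=(0,0), D=(7.00,0)
B = A + 1.00·(cos20°, sin20°) = (0.9397, 0.3420)
|BD| = 6.0700
circle(B,9.00) ∩ circle(D,5.00): a=7.6479, h=4.7445
  candidates: C₊=(8.8427,4.6480) cross=28.799; C₋=(8.3081,-4.8259) cross=-28.799
  mode + wants cross > 0 → take C=(8.8427,4.6480) (cross=28.799)
ex = (C−B)/|BC| = (0.8781,0.4784); ey = (-0.4784,0.8781)
P = B + 3.04·ex + -2.10·ey = (4.6139,-0.0475)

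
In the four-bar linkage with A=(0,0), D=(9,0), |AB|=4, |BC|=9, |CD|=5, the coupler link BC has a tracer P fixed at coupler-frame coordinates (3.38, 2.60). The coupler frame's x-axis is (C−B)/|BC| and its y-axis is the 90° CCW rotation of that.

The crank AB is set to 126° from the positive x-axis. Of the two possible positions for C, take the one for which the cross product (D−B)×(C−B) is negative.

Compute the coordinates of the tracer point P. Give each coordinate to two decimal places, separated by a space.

1.91 3.12

A=(0,0), D=(9.00,0)
B = A + 4.00·(cos126°, sin126°) = (-2.3511, 3.2361)
|BD| = 11.8034
circle(B,9.00) ∩ circle(D,5.00): a=8.2739, h=3.5415
  candidates: C₊=(6.5767,4.3735) cross=41.802; C₋=(4.6348,-2.4382) cross=-41.802
  mode - wants cross < 0 → take C=(4.6348,-2.4382) (cross=-41.802)
ex = (C−B)/|BC| = (0.7762,-0.6305); ey = (0.6305,0.7762)
P = B + 3.38·ex + 2.60·ey = (1.9117,3.1232)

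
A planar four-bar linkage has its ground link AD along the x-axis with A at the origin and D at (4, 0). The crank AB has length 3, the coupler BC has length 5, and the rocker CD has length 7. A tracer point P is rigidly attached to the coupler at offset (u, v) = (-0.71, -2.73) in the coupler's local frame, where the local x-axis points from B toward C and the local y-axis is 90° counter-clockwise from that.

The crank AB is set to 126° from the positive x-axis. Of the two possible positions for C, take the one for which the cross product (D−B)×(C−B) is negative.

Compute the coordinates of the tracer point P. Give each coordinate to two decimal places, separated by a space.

A=(0,0), D=(4.00,0)
B = A + 3.00·(cos126°, sin126°) = (-1.7634, 2.4271)
|BD| = 6.2535
circle(B,5.00) ∩ circle(D,7.00): a=1.2079, h=4.8519
  candidates: C₊=(1.2329,6.4299) cross=30.342; C₋=(-2.5332,-2.5133) cross=-30.342
  mode - wants cross < 0 → take C=(-2.5332,-2.5133) (cross=-30.342)
ex = (C−B)/|BC| = (-0.1540,-0.9881); ey = (0.9881,-0.1540)
P = B + -0.71·ex + -2.73·ey = (-4.3515,3.5489)

-4.35 3.55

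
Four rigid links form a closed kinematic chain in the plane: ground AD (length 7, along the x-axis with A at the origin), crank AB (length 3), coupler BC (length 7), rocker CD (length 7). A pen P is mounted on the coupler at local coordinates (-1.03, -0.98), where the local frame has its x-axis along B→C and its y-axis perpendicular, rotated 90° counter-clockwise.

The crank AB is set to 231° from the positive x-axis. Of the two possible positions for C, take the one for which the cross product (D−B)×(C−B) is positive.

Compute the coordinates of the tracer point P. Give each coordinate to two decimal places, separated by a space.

-1.47 -3.69

A=(0,0), D=(7.00,0)
B = A + 3.00·(cos231°, sin231°) = (-1.8880, -2.3314)
|BD| = 9.1887
circle(B,7.00) ∩ circle(D,7.00): a=4.5943, h=5.2813
  candidates: C₊=(1.2160,3.9428) cross=48.528; C₋=(3.8960,-6.2742) cross=-48.528
  mode + wants cross > 0 → take C=(1.2160,3.9428) (cross=48.528)
ex = (C−B)/|BC| = (0.4434,0.8963); ey = (-0.8963,0.4434)
P = B + -1.03·ex + -0.98·ey = (-1.4663,-3.6892)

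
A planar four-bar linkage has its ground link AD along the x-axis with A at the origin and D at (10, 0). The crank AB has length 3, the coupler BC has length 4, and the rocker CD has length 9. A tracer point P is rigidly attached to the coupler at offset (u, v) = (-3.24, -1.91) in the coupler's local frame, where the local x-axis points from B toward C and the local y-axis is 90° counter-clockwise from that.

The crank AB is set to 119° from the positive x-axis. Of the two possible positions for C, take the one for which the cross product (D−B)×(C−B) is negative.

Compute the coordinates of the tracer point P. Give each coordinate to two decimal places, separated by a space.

A=(0,0), D=(10.00,0)
B = A + 3.00·(cos119°, sin119°) = (-1.4544, 2.6239)
|BD| = 11.7511
circle(B,4.00) ∩ circle(D,9.00): a=3.1099, h=2.5157
  candidates: C₊=(2.1386,4.3817) cross=29.562; C₋=(1.0152,-0.5227) cross=-29.562
  mode - wants cross < 0 → take C=(1.0152,-0.5227) (cross=-29.562)
ex = (C−B)/|BC| = (0.6174,-0.7866); ey = (0.7866,0.6174)
P = B + -3.24·ex + -1.91·ey = (-4.9573,3.9933)

-4.96 3.99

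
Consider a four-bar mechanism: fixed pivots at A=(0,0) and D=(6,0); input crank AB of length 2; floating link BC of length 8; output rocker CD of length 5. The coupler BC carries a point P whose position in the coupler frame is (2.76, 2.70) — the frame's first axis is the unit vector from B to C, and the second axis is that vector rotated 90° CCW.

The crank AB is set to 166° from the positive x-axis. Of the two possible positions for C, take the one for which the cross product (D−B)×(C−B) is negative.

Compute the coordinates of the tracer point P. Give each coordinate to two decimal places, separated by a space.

A=(0,0), D=(6.00,0)
B = A + 2.00·(cos166°, sin166°) = (-1.9406, 0.4838)
|BD| = 7.9553
circle(B,8.00) ∩ circle(D,5.00): a=6.4288, h=4.7613
  candidates: C₊=(4.7659,4.8453) cross=37.878; C₋=(4.1868,-4.6596) cross=-37.878
  mode - wants cross < 0 → take C=(4.1868,-4.6596) (cross=-37.878)
ex = (C−B)/|BC| = (0.7659,-0.6429); ey = (0.6429,0.7659)
P = B + 2.76·ex + 2.70·ey = (1.9093,0.7773)

1.91 0.78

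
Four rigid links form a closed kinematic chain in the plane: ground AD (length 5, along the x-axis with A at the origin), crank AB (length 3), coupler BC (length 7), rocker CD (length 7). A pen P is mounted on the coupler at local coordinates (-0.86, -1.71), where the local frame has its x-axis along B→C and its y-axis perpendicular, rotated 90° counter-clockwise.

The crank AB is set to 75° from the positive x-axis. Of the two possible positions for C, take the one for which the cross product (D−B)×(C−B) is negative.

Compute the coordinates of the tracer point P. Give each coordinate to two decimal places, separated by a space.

-0.70 4.12

A=(0,0), D=(5.00,0)
B = A + 3.00·(cos75°, sin75°) = (0.7765, 2.8978)
|BD| = 5.1221
circle(B,7.00) ∩ circle(D,7.00): a=2.5610, h=6.5147
  candidates: C₊=(6.5739,6.8208) cross=33.369; C₋=(-0.7974,-3.9230) cross=-33.369
  mode - wants cross < 0 → take C=(-0.7974,-3.9230) (cross=-33.369)
ex = (C−B)/|BC| = (-0.2248,-0.9744); ey = (0.9744,-0.2248)
P = B + -0.86·ex + -1.71·ey = (-0.6964,4.1202)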